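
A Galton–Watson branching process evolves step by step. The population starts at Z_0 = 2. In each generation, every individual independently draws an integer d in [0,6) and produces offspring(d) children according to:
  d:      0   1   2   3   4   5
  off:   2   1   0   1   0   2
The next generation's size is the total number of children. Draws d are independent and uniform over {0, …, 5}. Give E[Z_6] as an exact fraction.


2

Outcome values over d=0..5: [2, 1, 0, 1, 0, 2]
Σy = 6, Σy² = 10, M = 6
μ = 6/6 = 1,  σ² = 10/6 − (1)² = 2/3
E[Z_0] = 2
E[Z_1] = 1·E[Z_0] = 2
E[Z_2] = 1·E[Z_1] = 2
E[Z_3] = 1·E[Z_2] = 2
E[Z_4] = 1·E[Z_3] = 2
E[Z_5] = 1·E[Z_4] = 2
E[Z_6] = 1·E[Z_5] = 2


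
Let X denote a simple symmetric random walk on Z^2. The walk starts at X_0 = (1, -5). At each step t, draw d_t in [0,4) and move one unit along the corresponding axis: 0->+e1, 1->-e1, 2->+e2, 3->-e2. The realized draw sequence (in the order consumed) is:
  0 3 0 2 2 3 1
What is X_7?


t=0: X=(1, -5), d=0 → +e1, X_1=(2, -5)
t=1: X=(2, -5), d=3 → -e2, X_2=(2, -6)
t=2: X=(2, -6), d=0 → +e1, X_3=(3, -6)
t=3: X=(3, -6), d=2 → +e2, X_4=(3, -5)
t=4: X=(3, -5), d=2 → +e2, X_5=(3, -4)
t=5: X=(3, -4), d=3 → -e2, X_6=(3, -5)
t=6: X=(3, -5), d=1 → -e1, X_7=(2, -5)

(2, -5)


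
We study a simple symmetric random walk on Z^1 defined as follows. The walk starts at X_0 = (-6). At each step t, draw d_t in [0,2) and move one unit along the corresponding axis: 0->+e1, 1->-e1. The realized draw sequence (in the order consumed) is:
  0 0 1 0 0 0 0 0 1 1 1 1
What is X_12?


t=0: X=(-6), d=0 → +e1, X_1=(-5)
t=1: X=(-5), d=0 → +e1, X_2=(-4)
t=2: X=(-4), d=1 → -e1, X_3=(-5)
t=3: X=(-5), d=0 → +e1, X_4=(-4)
t=4: X=(-4), d=0 → +e1, X_5=(-3)
t=5: X=(-3), d=0 → +e1, X_6=(-2)
t=6: X=(-2), d=0 → +e1, X_7=(-1)
t=7: X=(-1), d=0 → +e1, X_8=(0)
t=8: X=(0), d=1 → -e1, X_9=(-1)
t=9: X=(-1), d=1 → -e1, X_10=(-2)
t=10: X=(-2), d=1 → -e1, X_11=(-3)
t=11: X=(-3), d=1 → -e1, X_12=(-4)

(-4)


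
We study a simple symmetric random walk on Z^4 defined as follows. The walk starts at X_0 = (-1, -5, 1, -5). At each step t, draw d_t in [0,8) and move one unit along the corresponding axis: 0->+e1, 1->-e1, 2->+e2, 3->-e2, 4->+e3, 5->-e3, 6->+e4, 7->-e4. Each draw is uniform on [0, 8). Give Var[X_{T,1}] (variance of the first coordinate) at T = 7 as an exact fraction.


Outcome values over d=0..7: [1, -1, 0, 0, 0, 0, 0, 0]
Σy = 0, Σy² = 2, M = 8
μ = 0/8 = 0,  σ² = 2/8 − (0)² = 1/4
Independent increments: Var[X_7] = 7·σ² = 7·(1/4) = 7/4

7/4


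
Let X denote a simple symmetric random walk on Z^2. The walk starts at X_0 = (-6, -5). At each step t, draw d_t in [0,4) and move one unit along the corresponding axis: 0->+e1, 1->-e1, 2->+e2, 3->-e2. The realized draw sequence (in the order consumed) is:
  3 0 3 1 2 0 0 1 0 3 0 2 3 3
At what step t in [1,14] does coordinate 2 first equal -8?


t=0: X=(-6, -5), d=3 → -e2, X_1=(-6, -6)
t=1: X=(-6, -6), d=0 → +e1, X_2=(-5, -6)
t=2: X=(-5, -6), d=3 → -e2, X_3=(-5, -7)
t=3: X=(-5, -7), d=1 → -e1, X_4=(-6, -7)
t=4: X=(-6, -7), d=2 → +e2, X_5=(-6, -6)
t=5: X=(-6, -6), d=0 → +e1, X_6=(-5, -6)
t=6: X=(-5, -6), d=0 → +e1, X_7=(-4, -6)
t=7: X=(-4, -6), d=1 → -e1, X_8=(-5, -6)
t=8: X=(-5, -6), d=0 → +e1, X_9=(-4, -6)
t=9: X=(-4, -6), d=3 → -e2, X_10=(-4, -7)
t=10: X=(-4, -7), d=0 → +e1, X_11=(-3, -7)
t=11: X=(-3, -7), d=2 → +e2, X_12=(-3, -6)
t=12: X=(-3, -6), d=3 → -e2, X_13=(-3, -7)
t=13: X=(-3, -7), d=3 → -e2, X_14=(-3, -8)

14


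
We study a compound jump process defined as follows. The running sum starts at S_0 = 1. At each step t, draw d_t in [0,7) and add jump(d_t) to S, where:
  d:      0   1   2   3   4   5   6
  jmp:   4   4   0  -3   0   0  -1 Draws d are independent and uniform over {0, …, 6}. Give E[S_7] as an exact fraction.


5

Outcome values over d=0..6: [4, 4, 0, -3, 0, 0, -1]
Σy = 4, Σy² = 42, M = 7
μ = 4/7 = 4/7,  σ² = 42/7 − (4/7)² = 278/49
E[S_7] = 1 + 7·(4/7) = 5


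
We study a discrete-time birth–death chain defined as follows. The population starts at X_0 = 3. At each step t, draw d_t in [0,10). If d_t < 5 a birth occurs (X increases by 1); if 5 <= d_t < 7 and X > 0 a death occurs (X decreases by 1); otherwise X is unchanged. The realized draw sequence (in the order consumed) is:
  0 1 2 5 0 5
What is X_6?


t=0: X=3, d=0 → birth, X_1=4
t=1: X=4, d=1 → birth, X_2=5
t=2: X=5, d=2 → birth, X_3=6
t=3: X=6, d=5 → death, X_4=5
t=4: X=5, d=0 → birth, X_5=6
t=5: X=6, d=5 → death, X_6=5

5


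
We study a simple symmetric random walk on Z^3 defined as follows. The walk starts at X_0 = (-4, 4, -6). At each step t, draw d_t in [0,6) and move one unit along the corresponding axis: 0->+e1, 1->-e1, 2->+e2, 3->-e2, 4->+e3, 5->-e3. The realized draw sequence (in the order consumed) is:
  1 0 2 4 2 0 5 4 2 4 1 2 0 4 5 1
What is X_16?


t=0: X=(-4, 4, -6), d=1 → -e1, X_1=(-5, 4, -6)
t=1: X=(-5, 4, -6), d=0 → +e1, X_2=(-4, 4, -6)
t=2: X=(-4, 4, -6), d=2 → +e2, X_3=(-4, 5, -6)
t=3: X=(-4, 5, -6), d=4 → +e3, X_4=(-4, 5, -5)
t=4: X=(-4, 5, -5), d=2 → +e2, X_5=(-4, 6, -5)
t=5: X=(-4, 6, -5), d=0 → +e1, X_6=(-3, 6, -5)
t=6: X=(-3, 6, -5), d=5 → -e3, X_7=(-3, 6, -6)
t=7: X=(-3, 6, -6), d=4 → +e3, X_8=(-3, 6, -5)
t=8: X=(-3, 6, -5), d=2 → +e2, X_9=(-3, 7, -5)
t=9: X=(-3, 7, -5), d=4 → +e3, X_10=(-3, 7, -4)
t=10: X=(-3, 7, -4), d=1 → -e1, X_11=(-4, 7, -4)
t=11: X=(-4, 7, -4), d=2 → +e2, X_12=(-4, 8, -4)
t=12: X=(-4, 8, -4), d=0 → +e1, X_13=(-3, 8, -4)
t=13: X=(-3, 8, -4), d=4 → +e3, X_14=(-3, 8, -3)
t=14: X=(-3, 8, -3), d=5 → -e3, X_15=(-3, 8, -4)
t=15: X=(-3, 8, -4), d=1 → -e1, X_16=(-4, 8, -4)

(-4, 8, -4)


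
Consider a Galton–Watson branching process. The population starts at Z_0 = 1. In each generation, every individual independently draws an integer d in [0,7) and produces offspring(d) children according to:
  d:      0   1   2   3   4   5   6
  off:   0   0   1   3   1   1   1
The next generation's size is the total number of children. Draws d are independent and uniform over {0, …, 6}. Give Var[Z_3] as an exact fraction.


18/7

Outcome values over d=0..6: [0, 0, 1, 3, 1, 1, 1]
Σy = 7, Σy² = 13, M = 7
μ = 7/7 = 1,  σ² = 13/7 − (1)² = 6/7
V_0 = 0, E_0 = 1
V_1 = 6/7·E_0 + (1)²·V_0 = 6/7;  E_1 = 1
V_2 = 6/7·E_1 + (1)²·V_1 = 12/7;  E_2 = 1
V_3 = 6/7·E_2 + (1)²·V_2 = 18/7;  E_3 = 1


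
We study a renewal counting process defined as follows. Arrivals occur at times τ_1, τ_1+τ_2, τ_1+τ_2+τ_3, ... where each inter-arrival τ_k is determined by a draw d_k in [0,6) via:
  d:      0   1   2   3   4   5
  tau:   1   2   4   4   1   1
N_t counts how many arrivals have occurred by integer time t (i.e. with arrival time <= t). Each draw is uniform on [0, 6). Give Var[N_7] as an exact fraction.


Inter-arrival values over d=0..5: [1, 2, 4, 4, 1, 1]
Each d has probability 1/6, so the pmf of τ is: f(1) = 1/2, f(2) = 1/6, f(4) = 1/3
Let p_n(j) = P(N_n = j), with p_0 = [1]. Condition on τ_1: p_n(0) = P(τ > n), and for j >= 1, p_n(j) = Σ_{k<=n} f(k)·p_{n−k}(j−1)
p_1 = [1/2, 1/2]  (j = 0..1)
p_2 = [1/3, 5/12, 1/4]  (j = 0..2)
p_3 = [1/3, 1/4, 7/24, 1/8]  (j = 0..3)
p_4 = [0, 5/9, 7/36, 3/16, 1/16]  (j = 0..4)
p_5 = [0, 2/9, 35/72, 7/48, 11/96, 1/32]  (j = 0..5)
p_6 = [0, 1/9, 37/108, 155/432, 5/48, 13/192, 1/64]  (j = 0..6)
p_7 = [0, 1/9, 19/108, 151/432, 53/216, 41/576, 5/128, 1/128]  (j = 0..7)
E[N_7] = Σ j·p_7(j) = 1205/384;  E[N_7²] = Σ j²·p_7(j) = 39589/3456
Var[N_7] = 39589/3456 − (1205/384)² = 711317/442368

711317/442368


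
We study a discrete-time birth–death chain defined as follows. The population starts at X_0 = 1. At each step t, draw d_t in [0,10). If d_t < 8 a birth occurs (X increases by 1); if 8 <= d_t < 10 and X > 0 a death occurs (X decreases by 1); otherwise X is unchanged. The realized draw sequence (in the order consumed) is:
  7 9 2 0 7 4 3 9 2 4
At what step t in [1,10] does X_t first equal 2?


1

t=0: X=1, d=7 → birth, X_1=2
t=1: X=2, d=9 → death, X_2=1
t=2: X=1, d=2 → birth, X_3=2
t=3: X=2, d=0 → birth, X_4=3
t=4: X=3, d=7 → birth, X_5=4
t=5: X=4, d=4 → birth, X_6=5
t=6: X=5, d=3 → birth, X_7=6
t=7: X=6, d=9 → death, X_8=5
t=8: X=5, d=2 → birth, X_9=6
t=9: X=6, d=4 → birth, X_10=7


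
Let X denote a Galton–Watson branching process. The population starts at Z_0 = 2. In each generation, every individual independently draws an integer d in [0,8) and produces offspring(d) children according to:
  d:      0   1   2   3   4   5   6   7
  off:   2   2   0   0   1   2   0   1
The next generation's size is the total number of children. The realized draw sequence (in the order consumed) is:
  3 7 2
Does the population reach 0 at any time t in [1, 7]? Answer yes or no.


gen 0: Z_0=2, draws=[3, 7], offspring=[0, 1], Z_1=1
gen 1: Z_1=1, draws=[2], offspring=[0], Z_2=0
gen 2: Z_2=0, draws=[], offspring=[], Z_3=0
gen 3: Z_3=0, draws=[], offspring=[], Z_4=0
gen 4: Z_4=0, draws=[], offspring=[], Z_5=0
gen 5: Z_5=0, draws=[], offspring=[], Z_6=0
gen 6: Z_6=0, draws=[], offspring=[], Z_7=0

yes


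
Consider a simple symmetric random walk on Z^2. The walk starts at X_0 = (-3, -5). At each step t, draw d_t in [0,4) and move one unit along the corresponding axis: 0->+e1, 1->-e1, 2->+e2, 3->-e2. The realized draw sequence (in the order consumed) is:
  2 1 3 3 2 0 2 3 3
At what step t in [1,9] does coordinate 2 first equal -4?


t=0: X=(-3, -5), d=2 → +e2, X_1=(-3, -4)
t=1: X=(-3, -4), d=1 → -e1, X_2=(-4, -4)
t=2: X=(-4, -4), d=3 → -e2, X_3=(-4, -5)
t=3: X=(-4, -5), d=3 → -e2, X_4=(-4, -6)
t=4: X=(-4, -6), d=2 → +e2, X_5=(-4, -5)
t=5: X=(-4, -5), d=0 → +e1, X_6=(-3, -5)
t=6: X=(-3, -5), d=2 → +e2, X_7=(-3, -4)
t=7: X=(-3, -4), d=3 → -e2, X_8=(-3, -5)
t=8: X=(-3, -5), d=3 → -e2, X_9=(-3, -6)

1


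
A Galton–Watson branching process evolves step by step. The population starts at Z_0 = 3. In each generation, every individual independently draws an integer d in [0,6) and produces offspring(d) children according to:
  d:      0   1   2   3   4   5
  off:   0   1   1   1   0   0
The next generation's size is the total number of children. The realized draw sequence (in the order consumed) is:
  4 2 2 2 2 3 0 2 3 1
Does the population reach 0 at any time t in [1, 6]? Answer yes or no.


gen 0: Z_0=3, draws=[4, 2, 2], offspring=[0, 1, 1], Z_1=2
gen 1: Z_1=2, draws=[2, 2], offspring=[1, 1], Z_2=2
gen 2: Z_2=2, draws=[3, 0], offspring=[1, 0], Z_3=1
gen 3: Z_3=1, draws=[2], offspring=[1], Z_4=1
gen 4: Z_4=1, draws=[3], offspring=[1], Z_5=1
gen 5: Z_5=1, draws=[1], offspring=[1], Z_6=1

no


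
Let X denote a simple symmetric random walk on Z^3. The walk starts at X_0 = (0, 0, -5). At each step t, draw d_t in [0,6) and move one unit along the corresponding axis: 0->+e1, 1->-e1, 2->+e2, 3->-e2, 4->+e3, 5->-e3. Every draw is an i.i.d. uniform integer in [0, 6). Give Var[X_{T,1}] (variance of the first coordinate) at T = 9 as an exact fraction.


3

Outcome values over d=0..5: [1, -1, 0, 0, 0, 0]
Σy = 0, Σy² = 2, M = 6
μ = 0/6 = 0,  σ² = 2/6 − (0)² = 1/3
Independent increments: Var[X_9] = 9·σ² = 9·(1/3) = 3


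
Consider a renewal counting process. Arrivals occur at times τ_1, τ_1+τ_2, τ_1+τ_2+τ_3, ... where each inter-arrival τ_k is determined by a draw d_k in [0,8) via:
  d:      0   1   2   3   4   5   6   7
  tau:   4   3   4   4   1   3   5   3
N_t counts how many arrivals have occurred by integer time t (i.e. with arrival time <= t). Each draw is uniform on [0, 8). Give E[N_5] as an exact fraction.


Inter-arrival values over d=0..7: [4, 3, 4, 4, 1, 3, 5, 3]
Each d has probability 1/8, so the pmf of τ is: f(1) = 1/8, f(3) = 3/8, f(4) = 3/8, f(5) = 1/8
Renewal equation for m(n) = E[N_n]: condition on τ_1 = k (if k <= n, one arrival plus a fresh copy on the remaining n−k steps): m(n) = F(n) + Σ_{k<=n} f(k)·m(n−k), where F(n) = P(τ <= n) and m(0) = 0
m(1) = F(1) = 1/8
m(2) = F(2) + f(1)·m(1) = 1/8 + 1/8·1/8 = 9/64
m(3) = F(3) + f(1)·m(2) = 1/2 + 1/8·9/64 = 265/512
m(4) = F(4) + f(1)·m(3) + f(3)·m(1) = 7/8 + 1/8·265/512 + 3/8·1/8 = 4041/4096
m(5) = F(5) + f(1)·m(4) + f(3)·m(2) + f(4)·m(1) = 1 + 1/8·4041/4096 + 3/8·9/64 + 3/8·1/8 = 40073/32768
E[N_5] = m(5) = 40073/32768

40073/32768


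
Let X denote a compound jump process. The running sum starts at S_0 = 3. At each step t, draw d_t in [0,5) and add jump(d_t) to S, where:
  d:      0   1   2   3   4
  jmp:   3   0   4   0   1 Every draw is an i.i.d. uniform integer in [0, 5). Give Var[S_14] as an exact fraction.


924/25

Outcome values over d=0..4: [3, 0, 4, 0, 1]
Σy = 8, Σy² = 26, M = 5
μ = 8/5 = 8/5,  σ² = 26/5 − (8/5)² = 66/25
Independent increments: Var[S_14] = 14·σ² = 14·(66/25) = 924/25


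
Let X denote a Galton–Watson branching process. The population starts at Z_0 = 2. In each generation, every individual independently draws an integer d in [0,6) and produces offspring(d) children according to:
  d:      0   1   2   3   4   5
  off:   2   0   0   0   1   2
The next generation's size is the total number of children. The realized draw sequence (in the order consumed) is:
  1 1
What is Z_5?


gen 0: Z_0=2, draws=[1, 1], offspring=[0, 0], Z_1=0
gen 1: Z_1=0, draws=[], offspring=[], Z_2=0
gen 2: Z_2=0, draws=[], offspring=[], Z_3=0
gen 3: Z_3=0, draws=[], offspring=[], Z_4=0
gen 4: Z_4=0, draws=[], offspring=[], Z_5=0

0


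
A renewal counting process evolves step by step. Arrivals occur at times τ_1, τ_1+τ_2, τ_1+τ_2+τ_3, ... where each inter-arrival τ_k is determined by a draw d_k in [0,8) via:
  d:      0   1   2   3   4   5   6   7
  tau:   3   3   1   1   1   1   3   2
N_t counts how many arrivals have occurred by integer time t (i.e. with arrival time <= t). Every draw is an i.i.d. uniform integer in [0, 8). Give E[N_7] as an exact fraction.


929/256

Inter-arrival values over d=0..7: [3, 3, 1, 1, 1, 1, 3, 2]
Each d has probability 1/8, so the pmf of τ is: f(1) = 1/2, f(2) = 1/8, f(3) = 3/8
Renewal equation for m(n) = E[N_n]: condition on τ_1 = k (if k <= n, one arrival plus a fresh copy on the remaining n−k steps): m(n) = F(n) + Σ_{k<=n} f(k)·m(n−k), where F(n) = P(τ <= n) and m(0) = 0
m(1) = F(1) = 1/2
m(2) = F(2) + f(1)·m(1) = 5/8 + 1/2·1/2 = 7/8
m(3) = F(3) + f(1)·m(2) + f(2)·m(1) = 1 + 1/2·7/8 + 1/8·1/2 = 3/2
m(4) = F(4) + f(1)·m(3) + f(2)·m(2) + f(3)·m(1) = 1 + 1/2·3/2 + 1/8·7/8 + 3/8·1/2 = 131/64
m(5) = F(5) + f(1)·m(4) + f(2)·m(3) + f(3)·m(2) = 1 + 1/2·131/64 + 1/8·3/2 + 3/8·7/8 = 325/128
m(6) = F(6) + f(1)·m(5) + f(2)·m(4) + f(3)·m(3) = 1 + 1/2·325/128 + 1/8·131/64 + 3/8·3/2 = 1581/512
m(7) = F(7) + f(1)·m(6) + f(2)·m(5) + f(3)·m(4) = 1 + 1/2·1581/512 + 1/8·325/128 + 3/8·131/64 = 929/256
E[N_7] = m(7) = 929/256


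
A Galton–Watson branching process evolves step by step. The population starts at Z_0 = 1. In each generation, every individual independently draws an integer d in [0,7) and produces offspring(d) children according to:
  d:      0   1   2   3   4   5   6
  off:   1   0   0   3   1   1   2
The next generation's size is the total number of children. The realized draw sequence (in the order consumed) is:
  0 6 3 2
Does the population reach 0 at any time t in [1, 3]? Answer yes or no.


no

gen 0: Z_0=1, draws=[0], offspring=[1], Z_1=1
gen 1: Z_1=1, draws=[6], offspring=[2], Z_2=2
gen 2: Z_2=2, draws=[3, 2], offspring=[3, 0], Z_3=3


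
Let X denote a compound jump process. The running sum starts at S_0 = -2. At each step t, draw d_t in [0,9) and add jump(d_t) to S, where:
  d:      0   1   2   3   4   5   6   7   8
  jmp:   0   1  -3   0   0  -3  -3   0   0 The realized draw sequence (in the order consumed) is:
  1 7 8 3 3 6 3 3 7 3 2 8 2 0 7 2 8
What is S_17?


-13

t=0: S=-2, d=1, jump=1, S_1=-1
t=1: S=-1, d=7, jump=0, S_2=-1
t=2: S=-1, d=8, jump=0, S_3=-1
t=3: S=-1, d=3, jump=0, S_4=-1
t=4: S=-1, d=3, jump=0, S_5=-1
t=5: S=-1, d=6, jump=-3, S_6=-4
t=6: S=-4, d=3, jump=0, S_7=-4
t=7: S=-4, d=3, jump=0, S_8=-4
t=8: S=-4, d=7, jump=0, S_9=-4
t=9: S=-4, d=3, jump=0, S_10=-4
t=10: S=-4, d=2, jump=-3, S_11=-7
t=11: S=-7, d=8, jump=0, S_12=-7
t=12: S=-7, d=2, jump=-3, S_13=-10
t=13: S=-10, d=0, jump=0, S_14=-10
t=14: S=-10, d=7, jump=0, S_15=-10
t=15: S=-10, d=2, jump=-3, S_16=-13
t=16: S=-13, d=8, jump=0, S_17=-13


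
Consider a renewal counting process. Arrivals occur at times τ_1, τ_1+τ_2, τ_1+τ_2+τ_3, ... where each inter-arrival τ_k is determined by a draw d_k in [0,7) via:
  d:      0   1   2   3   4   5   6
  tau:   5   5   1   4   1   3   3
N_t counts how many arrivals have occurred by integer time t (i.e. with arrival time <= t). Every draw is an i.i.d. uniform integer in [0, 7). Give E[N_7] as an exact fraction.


Inter-arrival values over d=0..6: [5, 5, 1, 4, 1, 3, 3]
Each d has probability 1/7, so the pmf of τ is: f(1) = 2/7, f(3) = 2/7, f(4) = 1/7, f(5) = 2/7
Renewal equation for m(n) = E[N_n]: condition on τ_1 = k (if k <= n, one arrival plus a fresh copy on the remaining n−k steps): m(n) = F(n) + Σ_{k<=n} f(k)·m(n−k), where F(n) = P(τ <= n) and m(0) = 0
m(1) = F(1) = 2/7
m(2) = F(2) + f(1)·m(1) = 2/7 + 2/7·2/7 = 18/49
m(3) = F(3) + f(1)·m(2) = 4/7 + 2/7·18/49 = 232/343
m(4) = F(4) + f(1)·m(3) + f(3)·m(1) = 5/7 + 2/7·232/343 + 2/7·2/7 = 2375/2401
m(5) = F(5) + f(1)·m(4) + f(3)·m(2) + f(4)·m(1) = 1 + 2/7·2375/2401 + 2/7·18/49 + 1/7·2/7 = 24007/16807
m(6) = F(6) + f(1)·m(5) + f(3)·m(3) + f(4)·m(2) + f(5)·m(1) = 1 + 2/7·24007/16807 + 2/7·232/343 + 1/7·18/49 + 2/7·2/7 = 204177/117649
m(7) = F(7) + f(1)·m(6) + f(3)·m(4) + f(4)·m(3) + f(5)·m(2) = 1 + 2/7·204177/117649 + 2/7·2375/2401 + 1/7·232/343 + 2/7·18/49 = 1630659/823543
E[N_7] = m(7) = 1630659/823543

1630659/823543


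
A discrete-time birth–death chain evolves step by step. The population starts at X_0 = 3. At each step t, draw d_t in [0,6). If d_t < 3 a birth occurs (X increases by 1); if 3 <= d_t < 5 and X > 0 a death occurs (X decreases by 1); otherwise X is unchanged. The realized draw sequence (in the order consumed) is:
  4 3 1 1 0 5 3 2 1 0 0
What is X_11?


t=0: X=3, d=4 → death, X_1=2
t=1: X=2, d=3 → death, X_2=1
t=2: X=1, d=1 → birth, X_3=2
t=3: X=2, d=1 → birth, X_4=3
t=4: X=3, d=0 → birth, X_5=4
t=5: X=4, d=5 → hold, X_6=4
t=6: X=4, d=3 → death, X_7=3
t=7: X=3, d=2 → birth, X_8=4
t=8: X=4, d=1 → birth, X_9=5
t=9: X=5, d=0 → birth, X_10=6
t=10: X=6, d=0 → birth, X_11=7

7


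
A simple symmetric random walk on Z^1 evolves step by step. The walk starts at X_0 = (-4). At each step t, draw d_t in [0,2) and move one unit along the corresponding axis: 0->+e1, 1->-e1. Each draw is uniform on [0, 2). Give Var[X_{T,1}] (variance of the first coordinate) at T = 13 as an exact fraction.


Outcome values over d=0..1: [1, -1]
Σy = 0, Σy² = 2, M = 2
μ = 0/2 = 0,  σ² = 2/2 − (0)² = 1
Independent increments: Var[X_13] = 13·σ² = 13·(1) = 13

13


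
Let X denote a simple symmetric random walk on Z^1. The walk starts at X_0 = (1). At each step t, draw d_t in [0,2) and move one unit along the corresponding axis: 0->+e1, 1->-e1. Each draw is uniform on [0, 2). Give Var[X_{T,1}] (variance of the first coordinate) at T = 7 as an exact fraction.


Outcome values over d=0..1: [1, -1]
Σy = 0, Σy² = 2, M = 2
μ = 0/2 = 0,  σ² = 2/2 − (0)² = 1
Independent increments: Var[X_7] = 7·σ² = 7·(1) = 7

7


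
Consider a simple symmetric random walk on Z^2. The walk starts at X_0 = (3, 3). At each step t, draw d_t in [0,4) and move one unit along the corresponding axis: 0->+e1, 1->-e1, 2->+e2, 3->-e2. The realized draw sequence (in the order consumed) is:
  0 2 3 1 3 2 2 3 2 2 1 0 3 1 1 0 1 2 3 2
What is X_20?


(1, 5)

t=0: X=(3, 3), d=0 → +e1, X_1=(4, 3)
t=1: X=(4, 3), d=2 → +e2, X_2=(4, 4)
t=2: X=(4, 4), d=3 → -e2, X_3=(4, 3)
t=3: X=(4, 3), d=1 → -e1, X_4=(3, 3)
t=4: X=(3, 3), d=3 → -e2, X_5=(3, 2)
t=5: X=(3, 2), d=2 → +e2, X_6=(3, 3)
t=6: X=(3, 3), d=2 → +e2, X_7=(3, 4)
t=7: X=(3, 4), d=3 → -e2, X_8=(3, 3)
t=8: X=(3, 3), d=2 → +e2, X_9=(3, 4)
t=9: X=(3, 4), d=2 → +e2, X_10=(3, 5)
t=10: X=(3, 5), d=1 → -e1, X_11=(2, 5)
t=11: X=(2, 5), d=0 → +e1, X_12=(3, 5)
t=12: X=(3, 5), d=3 → -e2, X_13=(3, 4)
t=13: X=(3, 4), d=1 → -e1, X_14=(2, 4)
t=14: X=(2, 4), d=1 → -e1, X_15=(1, 4)
t=15: X=(1, 4), d=0 → +e1, X_16=(2, 4)
t=16: X=(2, 4), d=1 → -e1, X_17=(1, 4)
t=17: X=(1, 4), d=2 → +e2, X_18=(1, 5)
t=18: X=(1, 5), d=3 → -e2, X_19=(1, 4)
t=19: X=(1, 4), d=2 → +e2, X_20=(1, 5)


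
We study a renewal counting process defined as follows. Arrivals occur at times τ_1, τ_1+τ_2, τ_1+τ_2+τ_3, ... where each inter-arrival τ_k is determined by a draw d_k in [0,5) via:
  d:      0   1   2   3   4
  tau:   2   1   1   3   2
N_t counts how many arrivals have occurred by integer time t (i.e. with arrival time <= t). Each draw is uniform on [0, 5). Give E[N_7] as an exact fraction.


293168/78125

Inter-arrival values over d=0..4: [2, 1, 1, 3, 2]
Each d has probability 1/5, so the pmf of τ is: f(1) = 2/5, f(2) = 2/5, f(3) = 1/5
Renewal equation for m(n) = E[N_n]: condition on τ_1 = k (if k <= n, one arrival plus a fresh copy on the remaining n−k steps): m(n) = F(n) + Σ_{k<=n} f(k)·m(n−k), where F(n) = P(τ <= n) and m(0) = 0
m(1) = F(1) = 2/5
m(2) = F(2) + f(1)·m(1) = 4/5 + 2/5·2/5 = 24/25
m(3) = F(3) + f(1)·m(2) + f(2)·m(1) = 1 + 2/5·24/25 + 2/5·2/5 = 193/125
m(4) = F(4) + f(1)·m(3) + f(2)·m(2) + f(3)·m(1) = 1 + 2/5·193/125 + 2/5·24/25 + 1/5·2/5 = 1301/625
m(5) = F(5) + f(1)·m(4) + f(2)·m(3) + f(3)·m(2) = 1 + 2/5·1301/625 + 2/5·193/125 + 1/5·24/25 = 8257/3125
m(6) = F(6) + f(1)·m(5) + f(2)·m(4) + f(3)·m(3) = 1 + 2/5·8257/3125 + 2/5·1301/625 + 1/5·193/125 = 49974/15625
m(7) = F(7) + f(1)·m(6) + f(2)·m(5) + f(3)·m(4) = 1 + 2/5·49974/15625 + 2/5·8257/3125 + 1/5·1301/625 = 293168/78125
E[N_7] = m(7) = 293168/78125


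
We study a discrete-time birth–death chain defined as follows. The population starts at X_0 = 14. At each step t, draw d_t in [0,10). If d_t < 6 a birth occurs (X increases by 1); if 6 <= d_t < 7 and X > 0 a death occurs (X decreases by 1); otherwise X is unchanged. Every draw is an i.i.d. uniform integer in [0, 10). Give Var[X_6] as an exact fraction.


X can drop by at most 1 per step and X_0 = 14 > T = 6, so X_t >= 14 − t >= 8 > 0 for every t <= 6: the floor at 0 (the 'and X > 0' condition) never binds. Hence X_6 = X_0 + Σ_{t<6} Y_t with i.i.d. increments Y_t = y(d_t) ∈ {+1, −1, 0}.
Outcome values over d=0..9: [1, 1, 1, 1, 1, 1, -1, 0, 0, 0]
Σy = 5, Σy² = 7, M = 10
μ = 5/10 = 1/2,  σ² = 7/10 − (1/2)² = 9/20
Independent increments: Var[X_6] = 6·σ² = 6·(9/20) = 27/10

27/10


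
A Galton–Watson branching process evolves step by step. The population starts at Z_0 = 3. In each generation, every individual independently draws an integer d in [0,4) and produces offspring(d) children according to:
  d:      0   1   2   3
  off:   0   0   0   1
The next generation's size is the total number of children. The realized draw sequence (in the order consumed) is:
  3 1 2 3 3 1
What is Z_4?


gen 0: Z_0=3, draws=[3, 1, 2], offspring=[1, 0, 0], Z_1=1
gen 1: Z_1=1, draws=[3], offspring=[1], Z_2=1
gen 2: Z_2=1, draws=[3], offspring=[1], Z_3=1
gen 3: Z_3=1, draws=[1], offspring=[0], Z_4=0

0


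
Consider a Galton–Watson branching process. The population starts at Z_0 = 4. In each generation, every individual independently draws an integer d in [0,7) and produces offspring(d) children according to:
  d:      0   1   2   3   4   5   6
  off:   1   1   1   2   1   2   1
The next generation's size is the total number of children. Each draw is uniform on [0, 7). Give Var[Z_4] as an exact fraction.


Outcome values over d=0..6: [1, 1, 1, 2, 1, 2, 1]
Σy = 9, Σy² = 13, M = 7
μ = 9/7 = 9/7,  σ² = 13/7 − (9/7)² = 10/49
V_0 = 0, E_0 = 4
V_1 = 10/49·E_0 + (9/7)²·V_0 = 40/49;  E_1 = 36/7
V_2 = 10/49·E_1 + (9/7)²·V_1 = 5760/2401;  E_2 = 324/49
V_3 = 10/49·E_2 + (9/7)²·V_2 = 625320/117649;  E_3 = 2916/343
V_4 = 10/49·E_3 + (9/7)²·V_3 = 60652800/5764801;  E_4 = 26244/2401

60652800/5764801


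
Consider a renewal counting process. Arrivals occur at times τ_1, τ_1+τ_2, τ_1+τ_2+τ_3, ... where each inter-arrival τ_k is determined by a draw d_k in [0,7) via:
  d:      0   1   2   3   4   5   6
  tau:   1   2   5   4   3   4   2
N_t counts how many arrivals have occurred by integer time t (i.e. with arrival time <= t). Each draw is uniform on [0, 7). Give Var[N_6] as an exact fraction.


Inter-arrival values over d=0..6: [1, 2, 5, 4, 3, 4, 2]
Each d has probability 1/7, so the pmf of τ is: f(1) = 1/7, f(2) = 2/7, f(3) = 1/7, f(4) = 2/7, f(5) = 1/7
Let p_n(j) = P(N_n = j), with p_0 = [1]. Condition on τ_1: p_n(0) = P(τ > n), and for j >= 1, p_n(j) = Σ_{k<=n} f(k)·p_{n−k}(j−1)
p_1 = [6/7, 1/7]  (j = 0..1)
p_2 = [4/7, 20/49, 1/49]  (j = 0..2)
p_3 = [3/7, 23/49, 34/343, 1/343]  (j = 0..3)
p_4 = [1/7, 31/49, 10/49, 48/2401, 1/2401]  (j = 0..4)
p_5 = [0, 30/49, 111/343, 145/2401, 62/16807, 1/16807]  (j = 0..5)
p_6 = [0, 19/49, 162/343, 299/2401, 248/16807, 76/117649, 1/117649]  (j = 0..6)
E[N_6] = Σ j·p_6(j) = 208034/117649;  E[N_6²] = Σ j²·p_6(j) = 429454/117649
Var[N_6] = 429454/117649 − (208034/117649)² = 7246688490/13841287201

7246688490/13841287201


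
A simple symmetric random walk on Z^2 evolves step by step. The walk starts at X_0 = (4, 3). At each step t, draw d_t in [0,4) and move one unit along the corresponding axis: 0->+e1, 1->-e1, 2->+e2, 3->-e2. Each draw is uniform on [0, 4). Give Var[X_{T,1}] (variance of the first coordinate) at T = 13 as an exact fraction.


13/2

Outcome values over d=0..3: [1, -1, 0, 0]
Σy = 0, Σy² = 2, M = 4
μ = 0/4 = 0,  σ² = 2/4 − (0)² = 1/2
Independent increments: Var[X_13] = 13·σ² = 13·(1/2) = 13/2


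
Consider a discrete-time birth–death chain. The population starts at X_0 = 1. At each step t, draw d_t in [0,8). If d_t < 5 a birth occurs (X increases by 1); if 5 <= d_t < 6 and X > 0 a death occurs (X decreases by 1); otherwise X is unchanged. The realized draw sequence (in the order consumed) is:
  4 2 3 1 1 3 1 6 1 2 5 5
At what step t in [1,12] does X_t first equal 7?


6

t=0: X=1, d=4 → birth, X_1=2
t=1: X=2, d=2 → birth, X_2=3
t=2: X=3, d=3 → birth, X_3=4
t=3: X=4, d=1 → birth, X_4=5
t=4: X=5, d=1 → birth, X_5=6
t=5: X=6, d=3 → birth, X_6=7
t=6: X=7, d=1 → birth, X_7=8
t=7: X=8, d=6 → hold, X_8=8
t=8: X=8, d=1 → birth, X_9=9
t=9: X=9, d=2 → birth, X_10=10
t=10: X=10, d=5 → death, X_11=9
t=11: X=9, d=5 → death, X_12=8


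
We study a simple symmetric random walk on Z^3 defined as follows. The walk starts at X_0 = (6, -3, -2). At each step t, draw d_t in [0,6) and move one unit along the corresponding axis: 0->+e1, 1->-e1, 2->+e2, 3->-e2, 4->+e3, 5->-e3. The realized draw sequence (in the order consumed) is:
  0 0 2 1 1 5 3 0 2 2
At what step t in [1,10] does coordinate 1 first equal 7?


t=0: X=(6, -3, -2), d=0 → +e1, X_1=(7, -3, -2)
t=1: X=(7, -3, -2), d=0 → +e1, X_2=(8, -3, -2)
t=2: X=(8, -3, -2), d=2 → +e2, X_3=(8, -2, -2)
t=3: X=(8, -2, -2), d=1 → -e1, X_4=(7, -2, -2)
t=4: X=(7, -2, -2), d=1 → -e1, X_5=(6, -2, -2)
t=5: X=(6, -2, -2), d=5 → -e3, X_6=(6, -2, -3)
t=6: X=(6, -2, -3), d=3 → -e2, X_7=(6, -3, -3)
t=7: X=(6, -3, -3), d=0 → +e1, X_8=(7, -3, -3)
t=8: X=(7, -3, -3), d=2 → +e2, X_9=(7, -2, -3)
t=9: X=(7, -2, -3), d=2 → +e2, X_10=(7, -1, -3)

1


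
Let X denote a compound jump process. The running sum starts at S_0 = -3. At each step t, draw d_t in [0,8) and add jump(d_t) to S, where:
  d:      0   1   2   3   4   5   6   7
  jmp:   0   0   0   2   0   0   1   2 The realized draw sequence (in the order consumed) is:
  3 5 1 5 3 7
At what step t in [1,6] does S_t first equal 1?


5

t=0: S=-3, d=3, jump=2, S_1=-1
t=1: S=-1, d=5, jump=0, S_2=-1
t=2: S=-1, d=1, jump=0, S_3=-1
t=3: S=-1, d=5, jump=0, S_4=-1
t=4: S=-1, d=3, jump=2, S_5=1
t=5: S=1, d=7, jump=2, S_6=3


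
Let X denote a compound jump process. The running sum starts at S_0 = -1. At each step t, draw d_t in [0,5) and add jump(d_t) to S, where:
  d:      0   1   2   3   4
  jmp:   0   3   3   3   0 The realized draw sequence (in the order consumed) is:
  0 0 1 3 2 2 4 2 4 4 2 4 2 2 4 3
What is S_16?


26

t=0: S=-1, d=0, jump=0, S_1=-1
t=1: S=-1, d=0, jump=0, S_2=-1
t=2: S=-1, d=1, jump=3, S_3=2
t=3: S=2, d=3, jump=3, S_4=5
t=4: S=5, d=2, jump=3, S_5=8
t=5: S=8, d=2, jump=3, S_6=11
t=6: S=11, d=4, jump=0, S_7=11
t=7: S=11, d=2, jump=3, S_8=14
t=8: S=14, d=4, jump=0, S_9=14
t=9: S=14, d=4, jump=0, S_10=14
t=10: S=14, d=2, jump=3, S_11=17
t=11: S=17, d=4, jump=0, S_12=17
t=12: S=17, d=2, jump=3, S_13=20
t=13: S=20, d=2, jump=3, S_14=23
t=14: S=23, d=4, jump=0, S_15=23
t=15: S=23, d=3, jump=3, S_16=26


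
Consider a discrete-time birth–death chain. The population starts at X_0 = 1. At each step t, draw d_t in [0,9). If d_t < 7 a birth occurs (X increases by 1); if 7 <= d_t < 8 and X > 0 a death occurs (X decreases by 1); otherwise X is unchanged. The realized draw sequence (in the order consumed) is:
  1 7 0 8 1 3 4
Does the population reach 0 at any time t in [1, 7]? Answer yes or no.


no

t=0: X=1, d=1 → birth, X_1=2
t=1: X=2, d=7 → death, X_2=1
t=2: X=1, d=0 → birth, X_3=2
t=3: X=2, d=8 → hold, X_4=2
t=4: X=2, d=1 → birth, X_5=3
t=5: X=3, d=3 → birth, X_6=4
t=6: X=4, d=4 → birth, X_7=5


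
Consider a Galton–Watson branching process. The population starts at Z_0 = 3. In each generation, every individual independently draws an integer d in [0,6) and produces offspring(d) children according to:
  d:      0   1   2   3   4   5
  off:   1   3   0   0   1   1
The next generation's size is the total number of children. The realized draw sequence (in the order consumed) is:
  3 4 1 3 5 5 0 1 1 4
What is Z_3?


gen 0: Z_0=3, draws=[3, 4, 1], offspring=[0, 1, 3], Z_1=4
gen 1: Z_1=4, draws=[3, 5, 5, 0], offspring=[0, 1, 1, 1], Z_2=3
gen 2: Z_2=3, draws=[1, 1, 4], offspring=[3, 3, 1], Z_3=7

7


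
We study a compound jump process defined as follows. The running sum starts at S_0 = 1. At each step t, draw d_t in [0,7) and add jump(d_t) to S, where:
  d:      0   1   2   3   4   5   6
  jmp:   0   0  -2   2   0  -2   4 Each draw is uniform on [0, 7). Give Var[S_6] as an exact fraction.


1152/49

Outcome values over d=0..6: [0, 0, -2, 2, 0, -2, 4]
Σy = 2, Σy² = 28, M = 7
μ = 2/7 = 2/7,  σ² = 28/7 − (2/7)² = 192/49
Independent increments: Var[S_6] = 6·σ² = 6·(192/49) = 1152/49


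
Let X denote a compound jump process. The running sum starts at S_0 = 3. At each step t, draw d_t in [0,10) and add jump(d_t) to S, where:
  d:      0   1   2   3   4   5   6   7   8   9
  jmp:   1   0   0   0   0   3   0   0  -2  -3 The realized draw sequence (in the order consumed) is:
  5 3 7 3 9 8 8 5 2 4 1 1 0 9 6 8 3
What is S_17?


t=0: S=3, d=5, jump=3, S_1=6
t=1: S=6, d=3, jump=0, S_2=6
t=2: S=6, d=7, jump=0, S_3=6
t=3: S=6, d=3, jump=0, S_4=6
t=4: S=6, d=9, jump=-3, S_5=3
t=5: S=3, d=8, jump=-2, S_6=1
t=6: S=1, d=8, jump=-2, S_7=-1
t=7: S=-1, d=5, jump=3, S_8=2
t=8: S=2, d=2, jump=0, S_9=2
t=9: S=2, d=4, jump=0, S_10=2
t=10: S=2, d=1, jump=0, S_11=2
t=11: S=2, d=1, jump=0, S_12=2
t=12: S=2, d=0, jump=1, S_13=3
t=13: S=3, d=9, jump=-3, S_14=0
t=14: S=0, d=6, jump=0, S_15=0
t=15: S=0, d=8, jump=-2, S_16=-2
t=16: S=-2, d=3, jump=0, S_17=-2

-2


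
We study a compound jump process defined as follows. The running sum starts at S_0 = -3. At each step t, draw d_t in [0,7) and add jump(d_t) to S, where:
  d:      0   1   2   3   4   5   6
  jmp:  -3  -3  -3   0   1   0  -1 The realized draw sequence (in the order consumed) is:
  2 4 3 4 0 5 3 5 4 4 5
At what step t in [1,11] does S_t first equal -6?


t=0: S=-3, d=2, jump=-3, S_1=-6
t=1: S=-6, d=4, jump=1, S_2=-5
t=2: S=-5, d=3, jump=0, S_3=-5
t=3: S=-5, d=4, jump=1, S_4=-4
t=4: S=-4, d=0, jump=-3, S_5=-7
t=5: S=-7, d=5, jump=0, S_6=-7
t=6: S=-7, d=3, jump=0, S_7=-7
t=7: S=-7, d=5, jump=0, S_8=-7
t=8: S=-7, d=4, jump=1, S_9=-6
t=9: S=-6, d=4, jump=1, S_10=-5
t=10: S=-5, d=5, jump=0, S_11=-5

1


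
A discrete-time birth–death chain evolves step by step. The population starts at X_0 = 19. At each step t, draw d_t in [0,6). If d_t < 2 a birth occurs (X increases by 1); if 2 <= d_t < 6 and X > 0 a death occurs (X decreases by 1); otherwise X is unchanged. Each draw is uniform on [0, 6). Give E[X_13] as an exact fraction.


X can drop by at most 1 per step and X_0 = 19 > T = 13, so X_t >= 19 − t >= 6 > 0 for every t <= 13: the floor at 0 (the 'and X > 0' condition) never binds. Hence X_13 = X_0 + Σ_{t<13} Y_t with i.i.d. increments Y_t = y(d_t) ∈ {+1, −1, 0}.
Outcome values over d=0..5: [1, 1, -1, -1, -1, -1]
Σy = -2, Σy² = 6, M = 6
μ = -2/6 = -1/3,  σ² = 6/6 − (-1/3)² = 8/9
E[X_13] = 19 + 13·(-1/3) = 44/3

44/3


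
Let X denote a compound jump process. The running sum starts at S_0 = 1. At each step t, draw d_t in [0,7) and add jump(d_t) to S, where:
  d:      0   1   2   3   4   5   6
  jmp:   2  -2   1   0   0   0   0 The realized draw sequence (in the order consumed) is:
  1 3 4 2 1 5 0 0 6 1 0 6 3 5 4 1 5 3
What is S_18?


t=0: S=1, d=1, jump=-2, S_1=-1
t=1: S=-1, d=3, jump=0, S_2=-1
t=2: S=-1, d=4, jump=0, S_3=-1
t=3: S=-1, d=2, jump=1, S_4=0
t=4: S=0, d=1, jump=-2, S_5=-2
t=5: S=-2, d=5, jump=0, S_6=-2
t=6: S=-2, d=0, jump=2, S_7=0
t=7: S=0, d=0, jump=2, S_8=2
t=8: S=2, d=6, jump=0, S_9=2
t=9: S=2, d=1, jump=-2, S_10=0
t=10: S=0, d=0, jump=2, S_11=2
t=11: S=2, d=6, jump=0, S_12=2
t=12: S=2, d=3, jump=0, S_13=2
t=13: S=2, d=5, jump=0, S_14=2
t=14: S=2, d=4, jump=0, S_15=2
t=15: S=2, d=1, jump=-2, S_16=0
t=16: S=0, d=5, jump=0, S_17=0
t=17: S=0, d=3, jump=0, S_18=0

0


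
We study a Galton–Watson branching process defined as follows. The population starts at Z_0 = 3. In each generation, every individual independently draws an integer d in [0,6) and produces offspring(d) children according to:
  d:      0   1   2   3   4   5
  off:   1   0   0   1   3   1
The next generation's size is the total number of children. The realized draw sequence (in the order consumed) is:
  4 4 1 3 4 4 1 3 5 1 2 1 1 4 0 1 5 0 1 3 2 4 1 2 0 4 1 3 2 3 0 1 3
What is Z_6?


gen 0: Z_0=3, draws=[4, 4, 1], offspring=[3, 3, 0], Z_1=6
gen 1: Z_1=6, draws=[3, 4, 4, 1, 3, 5], offspring=[1, 3, 3, 0, 1, 1], Z_2=9
gen 2: Z_2=9, draws=[1, 2, 1, 1, 4, 0, 1, 5, 0], offspring=[0, 0, 0, 0, 3, 1, 0, 1, 1], Z_3=6
gen 3: Z_3=6, draws=[1, 3, 2, 4, 1, 2], offspring=[0, 1, 0, 3, 0, 0], Z_4=4
gen 4: Z_4=4, draws=[0, 4, 1, 3], offspring=[1, 3, 0, 1], Z_5=5
gen 5: Z_5=5, draws=[2, 3, 0, 1, 3], offspring=[0, 1, 1, 0, 1], Z_6=3

3


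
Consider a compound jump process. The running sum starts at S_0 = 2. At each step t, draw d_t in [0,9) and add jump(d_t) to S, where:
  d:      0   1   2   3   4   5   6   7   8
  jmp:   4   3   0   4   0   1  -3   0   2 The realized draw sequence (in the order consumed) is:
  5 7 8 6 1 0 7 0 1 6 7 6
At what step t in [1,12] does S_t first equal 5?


3

t=0: S=2, d=5, jump=1, S_1=3
t=1: S=3, d=7, jump=0, S_2=3
t=2: S=3, d=8, jump=2, S_3=5
t=3: S=5, d=6, jump=-3, S_4=2
t=4: S=2, d=1, jump=3, S_5=5
t=5: S=5, d=0, jump=4, S_6=9
t=6: S=9, d=7, jump=0, S_7=9
t=7: S=9, d=0, jump=4, S_8=13
t=8: S=13, d=1, jump=3, S_9=16
t=9: S=16, d=6, jump=-3, S_10=13
t=10: S=13, d=7, jump=0, S_11=13
t=11: S=13, d=6, jump=-3, S_12=10


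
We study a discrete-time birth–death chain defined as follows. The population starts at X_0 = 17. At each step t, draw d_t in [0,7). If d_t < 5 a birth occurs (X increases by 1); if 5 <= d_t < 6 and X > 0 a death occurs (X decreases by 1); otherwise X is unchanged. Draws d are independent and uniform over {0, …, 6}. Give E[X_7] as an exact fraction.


X can drop by at most 1 per step and X_0 = 17 > T = 7, so X_t >= 17 − t >= 10 > 0 for every t <= 7: the floor at 0 (the 'and X > 0' condition) never binds. Hence X_7 = X_0 + Σ_{t<7} Y_t with i.i.d. increments Y_t = y(d_t) ∈ {+1, −1, 0}.
Outcome values over d=0..6: [1, 1, 1, 1, 1, -1, 0]
Σy = 4, Σy² = 6, M = 7
μ = 4/7 = 4/7,  σ² = 6/7 − (4/7)² = 26/49
E[X_7] = 17 + 7·(4/7) = 21

21


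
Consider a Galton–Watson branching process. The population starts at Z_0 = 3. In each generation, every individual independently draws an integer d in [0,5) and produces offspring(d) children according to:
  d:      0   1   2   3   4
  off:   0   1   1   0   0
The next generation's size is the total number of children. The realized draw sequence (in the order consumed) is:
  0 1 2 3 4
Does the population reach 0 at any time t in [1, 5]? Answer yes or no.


gen 0: Z_0=3, draws=[0, 1, 2], offspring=[0, 1, 1], Z_1=2
gen 1: Z_1=2, draws=[3, 4], offspring=[0, 0], Z_2=0
gen 2: Z_2=0, draws=[], offspring=[], Z_3=0
gen 3: Z_3=0, draws=[], offspring=[], Z_4=0
gen 4: Z_4=0, draws=[], offspring=[], Z_5=0

yes


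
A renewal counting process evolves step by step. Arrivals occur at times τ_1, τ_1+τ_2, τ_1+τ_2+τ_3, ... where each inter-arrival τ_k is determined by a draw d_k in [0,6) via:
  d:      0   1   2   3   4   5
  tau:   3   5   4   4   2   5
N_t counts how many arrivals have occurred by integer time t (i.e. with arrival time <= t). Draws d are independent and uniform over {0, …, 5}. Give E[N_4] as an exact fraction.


25/36

Inter-arrival values over d=0..5: [3, 5, 4, 4, 2, 5]
Each d has probability 1/6, so the pmf of τ is: f(2) = 1/6, f(3) = 1/6, f(4) = 1/3, f(5) = 1/3
Renewal equation for m(n) = E[N_n]: condition on τ_1 = k (if k <= n, one arrival plus a fresh copy on the remaining n−k steps): m(n) = F(n) + Σ_{k<=n} f(k)·m(n−k), where F(n) = P(τ <= n) and m(0) = 0
m(1) = F(1) = 0
m(2) = F(2) = 1/6
m(3) = F(3) = 1/3
m(4) = F(4) + f(2)·m(2) = 2/3 + 1/6·1/6 = 25/36
E[N_4] = m(4) = 25/36


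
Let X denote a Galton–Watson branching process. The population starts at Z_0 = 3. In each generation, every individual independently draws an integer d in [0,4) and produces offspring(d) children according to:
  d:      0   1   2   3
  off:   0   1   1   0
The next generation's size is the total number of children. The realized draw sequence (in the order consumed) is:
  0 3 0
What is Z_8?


0

gen 0: Z_0=3, draws=[0, 3, 0], offspring=[0, 0, 0], Z_1=0
gen 1: Z_1=0, draws=[], offspring=[], Z_2=0
gen 2: Z_2=0, draws=[], offspring=[], Z_3=0
gen 3: Z_3=0, draws=[], offspring=[], Z_4=0
gen 4: Z_4=0, draws=[], offspring=[], Z_5=0
gen 5: Z_5=0, draws=[], offspring=[], Z_6=0
gen 6: Z_6=0, draws=[], offspring=[], Z_7=0
gen 7: Z_7=0, draws=[], offspring=[], Z_8=0


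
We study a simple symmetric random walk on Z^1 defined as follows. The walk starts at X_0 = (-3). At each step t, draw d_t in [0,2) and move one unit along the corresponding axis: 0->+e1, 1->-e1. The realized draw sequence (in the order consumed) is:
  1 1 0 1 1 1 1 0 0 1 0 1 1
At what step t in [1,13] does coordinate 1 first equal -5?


2

t=0: X=(-3), d=1 → -e1, X_1=(-4)
t=1: X=(-4), d=1 → -e1, X_2=(-5)
t=2: X=(-5), d=0 → +e1, X_3=(-4)
t=3: X=(-4), d=1 → -e1, X_4=(-5)
t=4: X=(-5), d=1 → -e1, X_5=(-6)
t=5: X=(-6), d=1 → -e1, X_6=(-7)
t=6: X=(-7), d=1 → -e1, X_7=(-8)
t=7: X=(-8), d=0 → +e1, X_8=(-7)
t=8: X=(-7), d=0 → +e1, X_9=(-6)
t=9: X=(-6), d=1 → -e1, X_10=(-7)
t=10: X=(-7), d=0 → +e1, X_11=(-6)
t=11: X=(-6), d=1 → -e1, X_12=(-7)
t=12: X=(-7), d=1 → -e1, X_13=(-8)


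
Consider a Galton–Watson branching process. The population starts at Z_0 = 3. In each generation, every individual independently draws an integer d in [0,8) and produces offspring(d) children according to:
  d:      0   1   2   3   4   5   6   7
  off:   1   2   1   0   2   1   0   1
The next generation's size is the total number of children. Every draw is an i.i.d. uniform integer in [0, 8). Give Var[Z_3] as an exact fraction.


9/2

Outcome values over d=0..7: [1, 2, 1, 0, 2, 1, 0, 1]
Σy = 8, Σy² = 12, M = 8
μ = 8/8 = 1,  σ² = 12/8 − (1)² = 1/2
V_0 = 0, E_0 = 3
V_1 = 1/2·E_0 + (1)²·V_0 = 3/2;  E_1 = 3
V_2 = 1/2·E_1 + (1)²·V_1 = 3;  E_2 = 3
V_3 = 1/2·E_2 + (1)²·V_2 = 9/2;  E_3 = 3


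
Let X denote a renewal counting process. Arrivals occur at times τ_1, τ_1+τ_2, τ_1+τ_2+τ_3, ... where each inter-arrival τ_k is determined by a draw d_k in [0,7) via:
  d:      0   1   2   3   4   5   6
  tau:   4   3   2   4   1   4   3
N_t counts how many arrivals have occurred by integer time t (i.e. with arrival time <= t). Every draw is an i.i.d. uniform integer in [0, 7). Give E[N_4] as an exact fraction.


Inter-arrival values over d=0..6: [4, 3, 2, 4, 1, 4, 3]
Each d has probability 1/7, so the pmf of τ is: f(1) = 1/7, f(2) = 1/7, f(3) = 2/7, f(4) = 3/7
Renewal equation for m(n) = E[N_n]: condition on τ_1 = k (if k <= n, one arrival plus a fresh copy on the remaining n−k steps): m(n) = F(n) + Σ_{k<=n} f(k)·m(n−k), where F(n) = P(τ <= n) and m(0) = 0
m(1) = F(1) = 1/7
m(2) = F(2) + f(1)·m(1) = 2/7 + 1/7·1/7 = 15/49
m(3) = F(3) + f(1)·m(2) + f(2)·m(1) = 4/7 + 1/7·15/49 + 1/7·1/7 = 218/343
m(4) = F(4) + f(1)·m(3) + f(2)·m(2) + f(3)·m(1) = 1 + 1/7·218/343 + 1/7·15/49 + 2/7·1/7 = 2822/2401
E[N_4] = m(4) = 2822/2401

2822/2401
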